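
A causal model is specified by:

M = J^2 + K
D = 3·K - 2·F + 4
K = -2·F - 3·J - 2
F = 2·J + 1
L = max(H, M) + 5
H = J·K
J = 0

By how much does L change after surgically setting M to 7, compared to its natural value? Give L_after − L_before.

7

Under do(M=7), the mechanism M = J^2 + K is discarded; M is fixed at 7.
F = 2·J + 1  [with J=0]  = 1
K = -2·F - 3·J - 2  [with F=1, J=0]  = -4
H = J·K  [with J=0, K=-4]  = 0
L = max(H, M) + 5  [with H=0, M=7]  = 12
Without intervention: F = 2·J + 1  [with J=0]  = 1; K = -2·F - 3·J - 2  [with F=1, J=0]  = -4; M = J^2 + K  [with J=0, K=-4]  = -4; H = J·K  [with J=0, K=-4]  = 0; L = max(H, M) + 5  [with H=0, M=-4]  = 5.
Change = 12 − 5 = 7.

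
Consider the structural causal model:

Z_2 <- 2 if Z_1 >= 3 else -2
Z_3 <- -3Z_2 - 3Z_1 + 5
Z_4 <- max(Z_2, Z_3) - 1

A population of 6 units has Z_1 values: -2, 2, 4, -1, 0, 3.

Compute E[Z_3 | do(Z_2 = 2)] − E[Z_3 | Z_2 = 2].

7.5

do(Z_2=2) breaks Z_2's dependence on Z_1. With Z_2=2 fixed, Z_3 across the units is 5, -7, -13, 2, -1, -10, mean -4.
Observing Z_2=2 restricts to units where Z_2's equation naturally yields 2: Z_1 ∈ {4, 3}. In that subpopulation Z_3 = -13, -10, mean -11.5.
Difference = -4 − (-11.5) = 7.5.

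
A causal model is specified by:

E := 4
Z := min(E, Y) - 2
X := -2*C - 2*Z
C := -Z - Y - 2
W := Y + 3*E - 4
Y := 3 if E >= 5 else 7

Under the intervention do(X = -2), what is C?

-11

do(X=-2) replaces the equation X := -2*C - 2*Z with the constant X = -2.
Since C is not a descendant of the intervened variable, it is unaffected.
Y = 3 if E >= 5 else 7  [with E=4]  = 7
Z = min(E, Y) - 2  [with E=4, Y=7]  = 2
C = -Z - Y - 2  [with Z=2, Y=7]  = -11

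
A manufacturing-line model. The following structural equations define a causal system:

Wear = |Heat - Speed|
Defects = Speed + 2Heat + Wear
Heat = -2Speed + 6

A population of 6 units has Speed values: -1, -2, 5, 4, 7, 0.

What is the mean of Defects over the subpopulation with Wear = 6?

E[Defects|Wear=6] averages over only the 2 units with Wear=6 (Speed = 4, 0): Defects = 6, 18, mean 12.

12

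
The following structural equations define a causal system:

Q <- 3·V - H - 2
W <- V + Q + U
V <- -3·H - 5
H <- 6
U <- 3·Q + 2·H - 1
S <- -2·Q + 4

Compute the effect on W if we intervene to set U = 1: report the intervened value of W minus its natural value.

Intervening sets U = 1 and removes its equation (U <- 3·Q + 2·H - 1).
V = -3·H - 5  [with H=6]  = -23
Q = 3·V - H - 2  [with V=-23, H=6]  = -77
W = V + Q + U  [with V=-23, Q=-77, U=1]  = -99
Without intervention: V = -3·H - 5  [with H=6]  = -23; Q = 3·V - H - 2  [with V=-23, H=6]  = -77; U = 3·Q + 2·H - 1  [with Q=-77, H=6]  = -220; W = V + Q + U  [with V=-23, Q=-77, U=-220]  = -320.
Change = -99 − (-320) = 221.

221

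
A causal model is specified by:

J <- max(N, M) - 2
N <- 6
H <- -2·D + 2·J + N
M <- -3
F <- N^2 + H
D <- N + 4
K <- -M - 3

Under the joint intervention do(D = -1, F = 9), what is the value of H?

Setting D = -1, F = 9 by intervention discards those variables' equations.
J = max(N, M) - 2  [with N=6, M=-3]  = 4
H = -2·D + 2·J + N  [with D=-1, J=4, N=6]  = 16

16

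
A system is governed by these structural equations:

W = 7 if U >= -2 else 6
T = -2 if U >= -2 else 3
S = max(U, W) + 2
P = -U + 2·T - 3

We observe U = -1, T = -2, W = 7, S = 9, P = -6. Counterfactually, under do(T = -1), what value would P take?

do(T=-1) replaces the equation T = -2 if U >= -2 else 3 with the constant T = -1.
P = -U + 2·T - 3  [with U=-1, T=-1]  = -4

-4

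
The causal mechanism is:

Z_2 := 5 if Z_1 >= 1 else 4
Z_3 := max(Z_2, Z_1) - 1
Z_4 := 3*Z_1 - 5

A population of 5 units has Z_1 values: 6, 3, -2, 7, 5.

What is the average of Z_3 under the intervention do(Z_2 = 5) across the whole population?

4.6

Under do(Z_2=5), Z_2's equation is replaced by Z_2=5 for every unit. Per-unit Z_3: 5, 4, 4, 6, 4. Mean = 4.6.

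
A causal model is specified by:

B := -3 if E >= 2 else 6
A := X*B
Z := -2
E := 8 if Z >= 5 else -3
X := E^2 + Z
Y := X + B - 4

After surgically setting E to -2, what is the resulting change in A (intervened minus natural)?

-30

do(E=-2) replaces the equation E := 8 if Z >= 5 else -3 with the constant E = -2.
X = E^2 + Z  [with E=-2, Z=-2]  = 2
B = -3 if E >= 2 else 6  [with E=-2]  = 6
A = X*B  [with X=2, B=6]  = 12
Without intervention: E = 8 if Z >= 5 else -3  [with Z=-2]  = -3; X = E^2 + Z  [with E=-3, Z=-2]  = 7; B = -3 if E >= 2 else 6  [with E=-3]  = 6; A = X*B  [with X=7, B=6]  = 42.
Change = 12 − 42 = -30.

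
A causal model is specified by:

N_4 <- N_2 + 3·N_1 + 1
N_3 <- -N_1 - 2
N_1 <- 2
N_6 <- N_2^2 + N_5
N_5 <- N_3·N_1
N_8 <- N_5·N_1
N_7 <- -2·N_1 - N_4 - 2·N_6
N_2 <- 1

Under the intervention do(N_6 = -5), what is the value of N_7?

Intervening sets N_6 = -5 and removes its equation (N_6 <- N_2^2 + N_5).
N_4 = N_2 + 3·N_1 + 1  [with N_2=1, N_1=2]  = 8
N_7 = -2·N_1 - N_4 - 2·N_6  [with N_1=2, N_4=8, N_6=-5]  = -2

-2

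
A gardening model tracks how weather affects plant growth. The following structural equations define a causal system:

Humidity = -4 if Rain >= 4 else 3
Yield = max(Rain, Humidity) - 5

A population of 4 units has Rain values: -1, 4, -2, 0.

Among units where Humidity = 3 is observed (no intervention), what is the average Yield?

-2

Observing Humidity=3 restricts to units where Humidity's equation naturally yields 3: Rain ∈ {-1, -2, 0}. In that subpopulation Yield = -2, -2, -2, mean -2.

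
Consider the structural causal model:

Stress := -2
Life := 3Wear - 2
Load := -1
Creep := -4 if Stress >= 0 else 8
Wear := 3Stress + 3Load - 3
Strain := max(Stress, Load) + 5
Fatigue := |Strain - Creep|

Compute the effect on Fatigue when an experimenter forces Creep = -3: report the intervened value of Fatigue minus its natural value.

Under do(Creep=-3), the mechanism Creep := -4 if Stress >= 0 else 8 is discarded; Creep is fixed at -3.
Strain = max(Stress, Load) + 5  [with Stress=-2, Load=-1]  = 4
Fatigue = |Strain - Creep|  [with Strain=4, Creep=-3]  = 7
Without intervention: Strain = max(Stress, Load) + 5  [with Stress=-2, Load=-1]  = 4; Creep = -4 if Stress >= 0 else 8  [with Stress=-2]  = 8; Fatigue = |Strain - Creep|  [with Strain=4, Creep=8]  = 4.
Change = 7 − 4 = 3.

3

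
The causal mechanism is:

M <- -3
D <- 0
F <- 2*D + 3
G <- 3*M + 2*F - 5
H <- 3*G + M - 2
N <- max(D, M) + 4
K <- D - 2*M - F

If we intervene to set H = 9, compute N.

4

The intervention breaks the incoming arrows to H: H <- 3*G + M - 2 no longer applies, and H = 9.
Since N is not a descendant of the intervened variable, it is unaffected.
N = max(D, M) + 4  [with D=0, M=-3]  = 4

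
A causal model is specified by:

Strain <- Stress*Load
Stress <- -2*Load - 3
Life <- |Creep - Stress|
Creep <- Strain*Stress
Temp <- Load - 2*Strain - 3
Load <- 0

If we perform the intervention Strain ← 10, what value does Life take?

27

The intervention breaks the incoming arrows to Strain: Strain <- Stress*Load no longer applies, and Strain = 10.
Stress = -2*Load - 3  [with Load=0]  = -3
Creep = Strain*Stress  [with Strain=10, Stress=-3]  = -30
Life = |Creep - Stress|  [with Creep=-30, Stress=-3]  = 27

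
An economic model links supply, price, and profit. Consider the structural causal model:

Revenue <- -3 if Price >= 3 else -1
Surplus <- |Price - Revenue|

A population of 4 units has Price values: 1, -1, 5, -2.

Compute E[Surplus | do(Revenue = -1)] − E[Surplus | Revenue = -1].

1.25

The intervention sets Revenue=-1 in all 4 units regardless of Price. Recomputing Surplus per unit gives 2, 0, 6, 1; average 2.25.
E[Surplus|Revenue=-1] averages over only the 3 units with Revenue=-1 (Price = 1, -1, -2): Surplus = 2, 0, 1, mean 1.
Difference = 2.25 − 1 = 1.25.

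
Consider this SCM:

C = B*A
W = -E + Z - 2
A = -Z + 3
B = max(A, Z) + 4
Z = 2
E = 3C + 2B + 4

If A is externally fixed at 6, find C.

Under do(A=6), the mechanism A = -Z + 3 is discarded; A is fixed at 6.
B = max(A, Z) + 4  [with A=6, Z=2]  = 10
C = B*A  [with B=10, A=6]  = 60

60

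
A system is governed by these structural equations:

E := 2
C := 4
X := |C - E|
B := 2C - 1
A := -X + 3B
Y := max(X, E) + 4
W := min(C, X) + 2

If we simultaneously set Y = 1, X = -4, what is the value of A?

Under do(Y = 1, X = -4), each intervened variable's structural equation is replaced by its fixed value.
B = 2C - 1  [with C=4]  = 7
A = -X + 3B  [with X=-4, B=7]  = 25

25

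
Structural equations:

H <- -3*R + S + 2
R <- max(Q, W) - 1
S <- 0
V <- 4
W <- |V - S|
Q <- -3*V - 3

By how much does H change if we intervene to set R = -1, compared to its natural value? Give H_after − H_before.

12

The intervention breaks the incoming arrows to R: R <- max(Q, W) - 1 no longer applies, and R = -1.
H = -3*R + S + 2  [with R=-1, S=0]  = 5
Without intervention: W = |V - S|  [with V=4, S=0]  = 4; Q = -3*V - 3  [with V=4]  = -15; R = max(Q, W) - 1  [with Q=-15, W=4]  = 3; H = -3*R + S + 2  [with R=3, S=0]  = -7.
Change = 5 − (-7) = 12.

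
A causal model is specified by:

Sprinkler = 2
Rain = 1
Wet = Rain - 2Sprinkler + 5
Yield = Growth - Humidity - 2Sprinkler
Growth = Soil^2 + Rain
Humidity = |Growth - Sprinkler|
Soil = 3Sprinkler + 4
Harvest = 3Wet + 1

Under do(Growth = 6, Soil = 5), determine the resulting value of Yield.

The joint intervention fixes Growth = 6, Soil = 5, removing each variable's own equation.
Humidity = |Growth - Sprinkler|  [with Growth=6, Sprinkler=2]  = 4
Yield = Growth - Humidity - 2Sprinkler  [with Growth=6, Humidity=4, Sprinkler=2]  = -2

-2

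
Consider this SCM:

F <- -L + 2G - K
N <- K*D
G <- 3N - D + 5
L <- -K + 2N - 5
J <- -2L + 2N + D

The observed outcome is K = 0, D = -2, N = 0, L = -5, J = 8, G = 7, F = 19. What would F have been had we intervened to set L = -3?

The intervention breaks the incoming arrows to L: L <- -K + 2N - 5 no longer applies, and L = -3.
N = K*D  [with K=0, D=-2]  = 0
G = 3N - D + 5  [with N=0, D=-2]  = 7
F = -L + 2G - K  [with L=-3, G=7, K=0]  = 17

17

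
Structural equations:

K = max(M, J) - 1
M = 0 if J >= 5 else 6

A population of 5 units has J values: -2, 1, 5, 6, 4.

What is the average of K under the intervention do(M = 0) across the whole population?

2.2

Under do(M=0), M's equation is replaced by M=0 for every unit. Per-unit K: -1, 0, 4, 5, 3. Mean = 2.2.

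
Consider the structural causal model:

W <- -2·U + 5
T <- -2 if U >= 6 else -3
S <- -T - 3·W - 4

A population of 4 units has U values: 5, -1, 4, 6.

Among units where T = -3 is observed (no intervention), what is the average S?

E[S|T=-3] averages over only the 3 units with T=-3 (U = 5, -1, 4): S = 14, -22, 8, mean 0.

0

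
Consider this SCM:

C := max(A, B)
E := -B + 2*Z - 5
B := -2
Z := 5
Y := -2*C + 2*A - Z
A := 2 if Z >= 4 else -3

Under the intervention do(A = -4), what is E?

do(A=-4) replaces the equation A := 2 if Z >= 4 else -3 with the constant A = -4.
E is not downstream of the intervention, so its value is determined by the original equations.
E = -B + 2*Z - 5  [with B=-2, Z=5]  = 7

7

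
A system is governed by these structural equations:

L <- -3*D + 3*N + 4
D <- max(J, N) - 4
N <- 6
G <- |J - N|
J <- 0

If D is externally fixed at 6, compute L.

4

The intervention breaks the incoming arrows to D: D <- max(J, N) - 4 no longer applies, and D = 6.
L = -3*D + 3*N + 4  [with D=6, N=6]  = 4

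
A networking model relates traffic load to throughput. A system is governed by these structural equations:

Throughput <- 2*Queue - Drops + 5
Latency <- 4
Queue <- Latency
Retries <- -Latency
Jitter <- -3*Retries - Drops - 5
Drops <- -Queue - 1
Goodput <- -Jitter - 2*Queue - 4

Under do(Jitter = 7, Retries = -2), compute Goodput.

-19

Setting Jitter = 7, Retries = -2 by intervention discards those variables' equations.
Queue = Latency  [with Latency=4]  = 4
Goodput = -Jitter - 2*Queue - 4  [with Jitter=7, Queue=4]  = -19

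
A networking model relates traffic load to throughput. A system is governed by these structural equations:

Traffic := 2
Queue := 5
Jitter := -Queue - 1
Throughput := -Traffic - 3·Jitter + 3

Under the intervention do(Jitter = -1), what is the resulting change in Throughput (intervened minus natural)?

The intervention breaks the incoming arrows to Jitter: Jitter := -Queue - 1 no longer applies, and Jitter = -1.
Throughput = -Traffic - 3·Jitter + 3  [with Traffic=2, Jitter=-1]  = 4
Without intervention: Jitter = -Queue - 1  [with Queue=5]  = -6; Throughput = -Traffic - 3·Jitter + 3  [with Traffic=2, Jitter=-6]  = 19.
Change = 4 − 19 = -15.

-15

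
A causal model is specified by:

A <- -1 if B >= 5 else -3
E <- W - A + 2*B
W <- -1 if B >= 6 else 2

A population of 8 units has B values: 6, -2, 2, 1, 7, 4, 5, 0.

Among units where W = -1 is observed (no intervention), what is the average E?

13

E[E|W=-1] averages over only the 2 units with W=-1 (B = 6, 7): E = 12, 14, mean 13.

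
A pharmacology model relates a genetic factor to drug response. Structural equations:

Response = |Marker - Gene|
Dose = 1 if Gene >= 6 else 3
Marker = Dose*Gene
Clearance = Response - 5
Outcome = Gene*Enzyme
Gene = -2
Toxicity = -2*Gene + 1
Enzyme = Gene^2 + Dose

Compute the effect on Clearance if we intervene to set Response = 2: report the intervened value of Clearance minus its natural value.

-2

Under do(Response=2), the mechanism Response = |Marker - Gene| is discarded; Response is fixed at 2.
Clearance = Response - 5  [with Response=2]  = -3
Without intervention: Dose = 1 if Gene >= 6 else 3  [with Gene=-2]  = 3; Marker = Dose*Gene  [with Dose=3, Gene=-2]  = -6; Response = |Marker - Gene|  [with Marker=-6, Gene=-2]  = 4; Clearance = Response - 5  [with Response=4]  = -1.
Change = -3 − (-1) = -2.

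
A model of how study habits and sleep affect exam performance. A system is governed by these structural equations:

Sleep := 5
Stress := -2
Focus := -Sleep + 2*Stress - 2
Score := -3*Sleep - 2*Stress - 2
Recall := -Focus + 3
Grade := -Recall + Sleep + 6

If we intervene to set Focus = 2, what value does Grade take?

The intervention breaks the incoming arrows to Focus: Focus := -Sleep + 2*Stress - 2 no longer applies, and Focus = 2.
Recall = -Focus + 3  [with Focus=2]  = 1
Grade = -Recall + Sleep + 6  [with Recall=1, Sleep=5]  = 10

10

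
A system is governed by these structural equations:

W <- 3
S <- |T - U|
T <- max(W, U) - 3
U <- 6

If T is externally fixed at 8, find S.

2

The intervention breaks the incoming arrows to T: T <- max(W, U) - 3 no longer applies, and T = 8.
S = |T - U|  [with T=8, U=6]  = 2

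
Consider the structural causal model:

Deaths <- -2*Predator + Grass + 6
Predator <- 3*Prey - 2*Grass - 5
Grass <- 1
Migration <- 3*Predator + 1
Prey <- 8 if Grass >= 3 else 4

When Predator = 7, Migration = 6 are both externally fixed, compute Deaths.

The joint intervention fixes Predator = 7, Migration = 6, removing each variable's own equation.
Deaths = -2*Predator + Grass + 6  [with Predator=7, Grass=1]  = -7

-7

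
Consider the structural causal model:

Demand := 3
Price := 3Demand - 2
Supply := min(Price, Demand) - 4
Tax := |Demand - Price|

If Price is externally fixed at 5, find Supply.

-1

The intervention breaks the incoming arrows to Price: Price := 3Demand - 2 no longer applies, and Price = 5.
Supply = min(Price, Demand) - 4  [with Price=5, Demand=3]  = -1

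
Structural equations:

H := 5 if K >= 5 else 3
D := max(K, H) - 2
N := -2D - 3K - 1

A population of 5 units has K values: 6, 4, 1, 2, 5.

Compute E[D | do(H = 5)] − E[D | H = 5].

The intervention sets H=5 in all 5 units regardless of K. Recomputing D per unit gives 4, 3, 3, 3, 3; average 3.2.
Conditioning on H=5 selects the 2 unit(s) with K ∈ {6, 5}. Their D values: 4, 3. Mean = 3.5.
Difference = 3.2 − 3.5 = -0.3.

-0.3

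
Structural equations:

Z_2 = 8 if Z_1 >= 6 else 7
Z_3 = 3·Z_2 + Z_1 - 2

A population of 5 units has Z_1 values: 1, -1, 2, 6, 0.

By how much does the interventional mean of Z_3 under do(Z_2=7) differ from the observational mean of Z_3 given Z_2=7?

1.1

The intervention sets Z_2=7 in all 5 units regardless of Z_1. Recomputing Z_3 per unit gives 20, 18, 21, 25, 19; average 20.6.
E[Z_3|Z_2=7] averages over only the 4 units with Z_2=7 (Z_1 = 1, -1, 2, 0): Z_3 = 20, 18, 21, 19, mean 19.5.
Difference = 20.6 − 19.5 = 1.1.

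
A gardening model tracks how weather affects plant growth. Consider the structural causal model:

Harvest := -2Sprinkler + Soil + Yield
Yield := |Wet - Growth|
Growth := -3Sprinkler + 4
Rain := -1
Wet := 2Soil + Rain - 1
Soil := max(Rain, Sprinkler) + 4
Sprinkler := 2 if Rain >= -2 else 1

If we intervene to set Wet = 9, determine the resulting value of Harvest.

The intervention breaks the incoming arrows to Wet: Wet := 2Soil + Rain - 1 no longer applies, and Wet = 9.
Sprinkler = 2 if Rain >= -2 else 1  [with Rain=-1]  = 2
Soil = max(Rain, Sprinkler) + 4  [with Rain=-1, Sprinkler=2]  = 6
Growth = -3Sprinkler + 4  [with Sprinkler=2]  = -2
Yield = |Wet - Growth|  [with Wet=9, Growth=-2]  = 11
Harvest = -2Sprinkler + Soil + Yield  [with Sprinkler=2, Soil=6, Yield=11]  = 13

13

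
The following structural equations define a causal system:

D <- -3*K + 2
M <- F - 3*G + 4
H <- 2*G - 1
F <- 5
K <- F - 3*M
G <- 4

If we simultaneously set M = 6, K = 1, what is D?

Setting M = 6, K = 1 by intervention discards those variables' equations.
D = -3*K + 2  [with K=1]  = -1

-1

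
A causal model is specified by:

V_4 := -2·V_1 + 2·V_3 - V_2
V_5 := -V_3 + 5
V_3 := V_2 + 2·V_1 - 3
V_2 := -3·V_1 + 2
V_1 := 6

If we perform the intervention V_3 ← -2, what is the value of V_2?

Under do(V_3=-2), the mechanism V_3 := V_2 + 2·V_1 - 3 is discarded; V_3 is fixed at -2.
Since V_2 is not a descendant of the intervened variable, it is unaffected.
V_2 = -3·V_1 + 2  [with V_1=6]  = -16

-16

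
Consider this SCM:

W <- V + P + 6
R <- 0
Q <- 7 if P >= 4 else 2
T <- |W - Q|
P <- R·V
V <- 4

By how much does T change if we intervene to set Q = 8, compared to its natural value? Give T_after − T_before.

-6

Under do(Q=8), the mechanism Q <- 7 if P >= 4 else 2 is discarded; Q is fixed at 8.
P = R·V  [with R=0, V=4]  = 0
W = V + P + 6  [with V=4, P=0]  = 10
T = |W - Q|  [with W=10, Q=8]  = 2
Without intervention: P = R·V  [with R=0, V=4]  = 0; Q = 7 if P >= 4 else 2  [with P=0]  = 2; W = V + P + 6  [with V=4, P=0]  = 10; T = |W - Q|  [with W=10, Q=2]  = 8.
Change = 2 − 8 = -6.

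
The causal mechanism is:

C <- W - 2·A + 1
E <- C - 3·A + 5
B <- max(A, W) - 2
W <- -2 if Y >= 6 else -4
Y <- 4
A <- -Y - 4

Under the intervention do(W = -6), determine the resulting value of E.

Under do(W=-6), the mechanism W <- -2 if Y >= 6 else -4 is discarded; W is fixed at -6.
A = -Y - 4  [with Y=4]  = -8
C = W - 2·A + 1  [with W=-6, A=-8]  = 11
E = C - 3·A + 5  [with C=11, A=-8]  = 40

40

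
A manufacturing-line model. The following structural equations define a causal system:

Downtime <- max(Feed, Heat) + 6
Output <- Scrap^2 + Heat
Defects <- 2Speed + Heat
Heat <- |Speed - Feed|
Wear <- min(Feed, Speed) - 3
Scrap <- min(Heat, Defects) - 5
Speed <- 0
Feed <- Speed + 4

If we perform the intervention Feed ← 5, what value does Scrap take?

Under do(Feed=5), the mechanism Feed <- Speed + 4 is discarded; Feed is fixed at 5.
Heat = |Speed - Feed|  [with Speed=0, Feed=5]  = 5
Defects = 2Speed + Heat  [with Speed=0, Heat=5]  = 5
Scrap = min(Heat, Defects) - 5  [with Heat=5, Defects=5]  = 0

0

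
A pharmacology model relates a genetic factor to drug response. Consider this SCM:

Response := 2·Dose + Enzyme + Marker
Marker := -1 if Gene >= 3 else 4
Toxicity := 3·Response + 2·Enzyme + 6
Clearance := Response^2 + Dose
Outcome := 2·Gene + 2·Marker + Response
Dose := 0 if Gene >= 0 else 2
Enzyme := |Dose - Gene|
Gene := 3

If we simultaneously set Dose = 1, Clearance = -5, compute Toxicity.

Under do(Dose = 1, Clearance = -5), each intervened variable's structural equation is replaced by its fixed value.
Enzyme = |Dose - Gene|  [with Dose=1, Gene=3]  = 2
Marker = -1 if Gene >= 3 else 4  [with Gene=3]  = -1
Response = 2·Dose + Enzyme + Marker  [with Dose=1, Enzyme=2, Marker=-1]  = 3
Toxicity = 3·Response + 2·Enzyme + 6  [with Response=3, Enzyme=2]  = 19

19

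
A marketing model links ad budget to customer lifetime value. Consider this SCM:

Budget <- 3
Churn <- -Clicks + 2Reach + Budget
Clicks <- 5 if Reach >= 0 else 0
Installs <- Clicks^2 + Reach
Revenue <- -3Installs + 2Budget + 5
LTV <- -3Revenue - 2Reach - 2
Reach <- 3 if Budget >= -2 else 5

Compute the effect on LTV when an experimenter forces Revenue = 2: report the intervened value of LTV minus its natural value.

-225

Intervening sets Revenue = 2 and removes its equation (Revenue <- -3Installs + 2Budget + 5).
Reach = 3 if Budget >= -2 else 5  [with Budget=3]  = 3
LTV = -3Revenue - 2Reach - 2  [with Revenue=2, Reach=3]  = -14
Without intervention: Reach = 3 if Budget >= -2 else 5  [with Budget=3]  = 3; Clicks = 5 if Reach >= 0 else 0  [with Reach=3]  = 5; Installs = Clicks^2 + Reach  [with Clicks=5, Reach=3]  = 28; Revenue = -3Installs + 2Budget + 5  [with Installs=28, Budget=3]  = -73; LTV = -3Revenue - 2Reach - 2  [with Revenue=-73, Reach=3]  = 211.
Change = -14 − 211 = -225.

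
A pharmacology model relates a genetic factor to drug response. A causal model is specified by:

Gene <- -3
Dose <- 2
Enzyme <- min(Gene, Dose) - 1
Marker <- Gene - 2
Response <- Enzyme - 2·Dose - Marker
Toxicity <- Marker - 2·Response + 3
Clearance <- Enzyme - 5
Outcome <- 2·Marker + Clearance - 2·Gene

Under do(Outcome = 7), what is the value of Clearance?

Intervening sets Outcome = 7 and removes its equation (Outcome <- 2·Marker + Clearance - 2·Gene).
Since Clearance is not a descendant of the intervened variable, it is unaffected.
Enzyme = min(Gene, Dose) - 1  [with Gene=-3, Dose=2]  = -4
Clearance = Enzyme - 5  [with Enzyme=-4]  = -9

-9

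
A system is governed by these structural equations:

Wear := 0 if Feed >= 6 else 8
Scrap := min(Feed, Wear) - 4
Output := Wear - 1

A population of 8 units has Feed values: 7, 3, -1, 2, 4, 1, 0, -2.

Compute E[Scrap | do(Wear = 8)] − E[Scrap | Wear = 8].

Under do(Wear=8), Wear's equation is replaced by Wear=8 for every unit. Per-unit Scrap: 3, -1, -5, -2, 0, -3, -4, -6. Mean = -2.25.
Conditioning on Wear=8 selects the 7 unit(s) with Feed ∈ {3, -1, 2, 4, 1, 0, -2}. Their Scrap values: -1, -5, -2, 0, -3, -4, -6. Mean = -3.
Difference = -2.25 − (-3) = 0.75.

0.75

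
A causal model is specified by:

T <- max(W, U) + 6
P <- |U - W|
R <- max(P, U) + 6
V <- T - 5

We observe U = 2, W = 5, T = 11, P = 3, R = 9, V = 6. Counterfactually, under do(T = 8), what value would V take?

The intervention breaks the incoming arrows to T: T <- max(W, U) + 6 no longer applies, and T = 8.
V = T - 5  [with T=8]  = 3

3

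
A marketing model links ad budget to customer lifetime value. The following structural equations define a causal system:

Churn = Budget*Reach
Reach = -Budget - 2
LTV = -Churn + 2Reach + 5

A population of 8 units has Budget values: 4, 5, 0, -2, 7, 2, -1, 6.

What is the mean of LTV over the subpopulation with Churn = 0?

Conditioning on Churn=0 selects the 2 unit(s) with Budget ∈ {0, -2}. Their LTV values: 1, 5. Mean = 3.

3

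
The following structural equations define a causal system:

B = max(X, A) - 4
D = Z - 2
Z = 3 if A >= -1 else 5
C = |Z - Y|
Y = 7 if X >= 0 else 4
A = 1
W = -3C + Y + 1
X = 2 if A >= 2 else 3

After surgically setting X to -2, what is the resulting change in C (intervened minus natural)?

Under do(X=-2), the mechanism X = 2 if A >= 2 else 3 is discarded; X is fixed at -2.
Z = 3 if A >= -1 else 5  [with A=1]  = 3
Y = 7 if X >= 0 else 4  [with X=-2]  = 4
C = |Z - Y|  [with Z=3, Y=4]  = 1
Without intervention: X = 2 if A >= 2 else 3  [with A=1]  = 3; Z = 3 if A >= -1 else 5  [with A=1]  = 3; Y = 7 if X >= 0 else 4  [with X=3]  = 7; C = |Z - Y|  [with Z=3, Y=7]  = 4.
Change = 1 − 4 = -3.

-3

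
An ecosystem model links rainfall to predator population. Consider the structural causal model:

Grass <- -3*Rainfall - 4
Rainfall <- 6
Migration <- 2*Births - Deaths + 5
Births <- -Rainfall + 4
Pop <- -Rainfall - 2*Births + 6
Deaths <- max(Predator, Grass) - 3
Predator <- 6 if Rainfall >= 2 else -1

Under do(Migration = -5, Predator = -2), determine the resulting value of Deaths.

-5

Under do(Migration = -5, Predator = -2), each intervened variable's structural equation is replaced by its fixed value.
Grass = -3*Rainfall - 4  [with Rainfall=6]  = -22
Deaths = max(Predator, Grass) - 3  [with Predator=-2, Grass=-22]  = -5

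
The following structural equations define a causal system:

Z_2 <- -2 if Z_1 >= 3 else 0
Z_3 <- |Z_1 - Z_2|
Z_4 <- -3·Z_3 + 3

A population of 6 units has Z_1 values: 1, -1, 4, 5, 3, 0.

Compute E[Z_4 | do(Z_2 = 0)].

-4

do(Z_2=0) breaks Z_2's dependence on Z_1. With Z_2=0 fixed, Z_4 across the units is 0, 0, -9, -12, -6, 3, mean -4.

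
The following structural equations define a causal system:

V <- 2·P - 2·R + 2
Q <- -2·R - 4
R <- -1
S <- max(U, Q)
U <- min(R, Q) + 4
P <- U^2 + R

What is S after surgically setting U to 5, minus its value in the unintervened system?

3

The intervention breaks the incoming arrows to U: U <- min(R, Q) + 4 no longer applies, and U = 5.
Q = -2·R - 4  [with R=-1]  = -2
S = max(U, Q)  [with U=5, Q=-2]  = 5
Without intervention: Q = -2·R - 4  [with R=-1]  = -2; U = min(R, Q) + 4  [with R=-1, Q=-2]  = 2; S = max(U, Q)  [with U=2, Q=-2]  = 2.
Change = 5 − 2 = 3.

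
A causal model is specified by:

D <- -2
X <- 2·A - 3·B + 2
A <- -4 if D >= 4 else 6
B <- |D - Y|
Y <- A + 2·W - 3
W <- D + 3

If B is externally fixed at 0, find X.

The intervention breaks the incoming arrows to B: B <- |D - Y| no longer applies, and B = 0.
A = -4 if D >= 4 else 6  [with D=-2]  = 6
X = 2·A - 3·B + 2  [with A=6, B=0]  = 14

14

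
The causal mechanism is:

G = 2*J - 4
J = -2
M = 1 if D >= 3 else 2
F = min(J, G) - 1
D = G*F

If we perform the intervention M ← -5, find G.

-8

Under do(M=-5), the mechanism M = 1 if D >= 3 else 2 is discarded; M is fixed at -5.
No directed path runs from M to G, so G keeps its natural value.
G = 2*J - 4  [with J=-2]  = -8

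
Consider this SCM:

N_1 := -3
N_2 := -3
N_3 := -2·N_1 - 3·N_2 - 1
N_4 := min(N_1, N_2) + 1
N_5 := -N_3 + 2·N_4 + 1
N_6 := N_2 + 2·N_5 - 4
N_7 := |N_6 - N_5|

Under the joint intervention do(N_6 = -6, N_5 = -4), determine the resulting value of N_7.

2

Setting N_6 = -6, N_5 = -4 by intervention discards those variables' equations.
N_7 = |N_6 - N_5|  [with N_6=-6, N_5=-4]  = 2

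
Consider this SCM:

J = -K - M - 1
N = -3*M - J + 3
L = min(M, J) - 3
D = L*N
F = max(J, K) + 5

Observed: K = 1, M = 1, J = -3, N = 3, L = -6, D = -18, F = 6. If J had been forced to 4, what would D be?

The intervention breaks the incoming arrows to J: J = -K - M - 1 no longer applies, and J = 4.
N = -3*M - J + 3  [with M=1, J=4]  = -4
L = min(M, J) - 3  [with M=1, J=4]  = -2
D = L*N  [with L=-2, N=-4]  = 8

8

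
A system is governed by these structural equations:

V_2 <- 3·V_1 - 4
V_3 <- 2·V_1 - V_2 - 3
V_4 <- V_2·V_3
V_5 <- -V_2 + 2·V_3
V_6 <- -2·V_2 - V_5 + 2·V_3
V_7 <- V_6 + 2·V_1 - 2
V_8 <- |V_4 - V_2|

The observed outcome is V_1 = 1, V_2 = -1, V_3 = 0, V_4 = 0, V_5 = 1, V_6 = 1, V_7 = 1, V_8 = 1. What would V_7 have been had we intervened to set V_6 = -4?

Intervening sets V_6 = -4 and removes its equation (V_6 <- -2·V_2 - V_5 + 2·V_3).
V_7 = V_6 + 2·V_1 - 2  [with V_6=-4, V_1=1]  = -4

-4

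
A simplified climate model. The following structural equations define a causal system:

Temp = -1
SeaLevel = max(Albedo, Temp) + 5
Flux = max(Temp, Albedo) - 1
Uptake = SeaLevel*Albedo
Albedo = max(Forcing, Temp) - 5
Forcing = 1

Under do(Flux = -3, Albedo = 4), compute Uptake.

36

The joint intervention fixes Flux = -3, Albedo = 4, removing each variable's own equation.
SeaLevel = max(Albedo, Temp) + 5  [with Albedo=4, Temp=-1]  = 9
Uptake = SeaLevel*Albedo  [with SeaLevel=9, Albedo=4]  = 36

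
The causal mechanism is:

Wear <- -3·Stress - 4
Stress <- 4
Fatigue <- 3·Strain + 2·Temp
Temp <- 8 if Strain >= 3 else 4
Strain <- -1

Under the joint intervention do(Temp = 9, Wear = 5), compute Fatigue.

15

Setting Temp = 9, Wear = 5 by intervention discards those variables' equations.
Fatigue = 3·Strain + 2·Temp  [with Strain=-1, Temp=9]  = 15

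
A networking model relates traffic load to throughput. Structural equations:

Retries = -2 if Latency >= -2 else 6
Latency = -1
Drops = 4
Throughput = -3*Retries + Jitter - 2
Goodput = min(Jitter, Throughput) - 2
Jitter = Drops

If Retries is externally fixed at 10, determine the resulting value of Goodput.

-30

The intervention breaks the incoming arrows to Retries: Retries = -2 if Latency >= -2 else 6 no longer applies, and Retries = 10.
Jitter = Drops  [with Drops=4]  = 4
Throughput = -3*Retries + Jitter - 2  [with Retries=10, Jitter=4]  = -28
Goodput = min(Jitter, Throughput) - 2  [with Jitter=4, Throughput=-28]  = -30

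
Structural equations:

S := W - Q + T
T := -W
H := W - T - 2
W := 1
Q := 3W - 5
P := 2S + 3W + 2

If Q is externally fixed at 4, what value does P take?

Under do(Q=4), the mechanism Q := 3W - 5 is discarded; Q is fixed at 4.
T = -W  [with W=1]  = -1
S = W - Q + T  [with W=1, Q=4, T=-1]  = -4
P = 2S + 3W + 2  [with S=-4, W=1]  = -3

-3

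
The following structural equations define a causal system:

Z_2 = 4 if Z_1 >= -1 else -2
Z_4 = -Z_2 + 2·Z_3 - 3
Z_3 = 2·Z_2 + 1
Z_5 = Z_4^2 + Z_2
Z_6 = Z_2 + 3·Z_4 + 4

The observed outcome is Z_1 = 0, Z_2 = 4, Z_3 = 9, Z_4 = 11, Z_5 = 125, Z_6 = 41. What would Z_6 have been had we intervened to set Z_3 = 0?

-13

The intervention breaks the incoming arrows to Z_3: Z_3 = 2·Z_2 + 1 no longer applies, and Z_3 = 0.
Z_2 = 4 if Z_1 >= -1 else -2  [with Z_1=0]  = 4
Z_4 = -Z_2 + 2·Z_3 - 3  [with Z_2=4, Z_3=0]  = -7
Z_6 = Z_2 + 3·Z_4 + 4  [with Z_2=4, Z_4=-7]  = -13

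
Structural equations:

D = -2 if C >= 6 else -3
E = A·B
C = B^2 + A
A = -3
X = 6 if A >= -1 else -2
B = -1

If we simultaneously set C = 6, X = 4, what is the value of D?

-2

Setting C = 6, X = 4 by intervention discards those variables' equations.
D = -2 if C >= 6 else -3  [with C=6]  = -2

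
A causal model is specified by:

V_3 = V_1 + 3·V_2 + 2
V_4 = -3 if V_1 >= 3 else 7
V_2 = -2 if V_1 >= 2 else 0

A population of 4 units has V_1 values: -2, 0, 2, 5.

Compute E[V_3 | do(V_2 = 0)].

Every unit gets V_2=0 under the intervention. V_3 values become 0, 2, 4, 7; E[V_3|do(V_2=0)] = 3.25.

3.25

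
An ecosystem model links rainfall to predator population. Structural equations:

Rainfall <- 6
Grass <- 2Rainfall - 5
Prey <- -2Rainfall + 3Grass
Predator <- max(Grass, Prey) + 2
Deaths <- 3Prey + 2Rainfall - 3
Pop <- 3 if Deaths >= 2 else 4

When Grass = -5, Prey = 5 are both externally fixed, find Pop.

3

Under do(Grass = -5, Prey = 5), each intervened variable's structural equation is replaced by its fixed value.
Deaths = 3Prey + 2Rainfall - 3  [with Prey=5, Rainfall=6]  = 24
Pop = 3 if Deaths >= 2 else 4  [with Deaths=24]  = 3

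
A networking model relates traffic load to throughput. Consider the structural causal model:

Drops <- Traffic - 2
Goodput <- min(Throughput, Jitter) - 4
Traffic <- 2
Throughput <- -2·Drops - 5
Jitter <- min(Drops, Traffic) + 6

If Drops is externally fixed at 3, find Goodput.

do(Drops=3) replaces the equation Drops <- Traffic - 2 with the constant Drops = 3.
Jitter = min(Drops, Traffic) + 6  [with Drops=3, Traffic=2]  = 8
Throughput = -2·Drops - 5  [with Drops=3]  = -11
Goodput = min(Throughput, Jitter) - 4  [with Throughput=-11, Jitter=8]  = -15

-15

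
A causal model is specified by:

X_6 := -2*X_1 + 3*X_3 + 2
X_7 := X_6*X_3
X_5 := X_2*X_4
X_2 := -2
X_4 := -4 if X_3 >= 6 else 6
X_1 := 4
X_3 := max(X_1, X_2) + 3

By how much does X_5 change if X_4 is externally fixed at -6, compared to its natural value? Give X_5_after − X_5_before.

4

Intervening sets X_4 = -6 and removes its equation (X_4 := -4 if X_3 >= 6 else 6).
X_5 = X_2*X_4  [with X_2=-2, X_4=-6]  = 12
Without intervention: X_3 = max(X_1, X_2) + 3  [with X_1=4, X_2=-2]  = 7; X_4 = -4 if X_3 >= 6 else 6  [with X_3=7]  = -4; X_5 = X_2*X_4  [with X_2=-2, X_4=-4]  = 8.
Change = 12 − 8 = 4.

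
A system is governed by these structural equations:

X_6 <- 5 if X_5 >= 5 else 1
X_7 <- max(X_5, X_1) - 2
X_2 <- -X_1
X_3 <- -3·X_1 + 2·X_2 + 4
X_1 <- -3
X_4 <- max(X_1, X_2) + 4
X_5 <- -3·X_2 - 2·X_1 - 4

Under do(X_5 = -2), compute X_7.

Under do(X_5=-2), the mechanism X_5 <- -3·X_2 - 2·X_1 - 4 is discarded; X_5 is fixed at -2.
X_7 = max(X_5, X_1) - 2  [with X_5=-2, X_1=-3]  = -4

-4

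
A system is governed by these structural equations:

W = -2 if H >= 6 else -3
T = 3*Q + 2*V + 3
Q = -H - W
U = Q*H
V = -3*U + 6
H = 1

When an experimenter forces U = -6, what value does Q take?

2

Under do(U=-6), the mechanism U = Q*H is discarded; U is fixed at -6.
Since Q is not a descendant of the intervened variable, it is unaffected.
W = -2 if H >= 6 else -3  [with H=1]  = -3
Q = -H - W  [with H=1, W=-3]  = 2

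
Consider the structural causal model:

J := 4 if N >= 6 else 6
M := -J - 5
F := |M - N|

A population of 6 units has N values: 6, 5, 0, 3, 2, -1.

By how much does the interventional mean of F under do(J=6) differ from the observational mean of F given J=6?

The intervention sets J=6 in all 6 units regardless of N. Recomputing F per unit gives 17, 16, 11, 14, 13, 10; average 13.5.
E[F|J=6] averages over only the 5 units with J=6 (N = 5, 0, 3, 2, -1): F = 16, 11, 14, 13, 10, mean 12.8.
Difference = 13.5 − 12.8 = 0.7.

0.7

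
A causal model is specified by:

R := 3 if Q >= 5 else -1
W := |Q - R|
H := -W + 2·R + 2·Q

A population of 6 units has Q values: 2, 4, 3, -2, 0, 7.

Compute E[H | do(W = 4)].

0

Every unit gets W=4 under the intervention. H values become -2, 2, 0, -10, -6, 16; E[H|do(W=4)] = 0.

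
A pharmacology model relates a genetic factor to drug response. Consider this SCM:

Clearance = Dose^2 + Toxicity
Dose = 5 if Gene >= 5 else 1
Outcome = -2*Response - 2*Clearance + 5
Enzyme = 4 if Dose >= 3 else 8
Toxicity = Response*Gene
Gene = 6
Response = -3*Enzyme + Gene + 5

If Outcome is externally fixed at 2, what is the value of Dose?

5

Under do(Outcome=2), the mechanism Outcome = -2*Response - 2*Clearance + 5 is discarded; Outcome is fixed at 2.
Dose is not downstream of the intervention, so its value is determined by the original equations.
Dose = 5 if Gene >= 5 else 1  [with Gene=6]  = 5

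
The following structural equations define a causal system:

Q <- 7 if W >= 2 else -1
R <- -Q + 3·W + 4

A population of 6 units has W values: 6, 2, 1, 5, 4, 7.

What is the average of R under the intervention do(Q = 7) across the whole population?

9.5

The intervention sets Q=7 in all 6 units regardless of W. Recomputing R per unit gives 15, 3, 0, 12, 9, 18; average 9.5.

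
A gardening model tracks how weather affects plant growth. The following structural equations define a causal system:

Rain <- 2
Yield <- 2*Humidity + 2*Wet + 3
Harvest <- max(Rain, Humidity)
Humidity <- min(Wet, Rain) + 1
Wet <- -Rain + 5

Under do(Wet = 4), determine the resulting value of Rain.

2

Under do(Wet=4), the mechanism Wet <- -Rain + 5 is discarded; Wet is fixed at 4.
Rain is not downstream of the intervention, so its value is determined by the original equations.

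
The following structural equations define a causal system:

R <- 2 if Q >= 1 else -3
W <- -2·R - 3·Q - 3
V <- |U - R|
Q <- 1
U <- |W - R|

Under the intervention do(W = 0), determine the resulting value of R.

2

Under do(W=0), the mechanism W <- -2·R - 3·Q - 3 is discarded; W is fixed at 0.
Since R is not a descendant of the intervened variable, it is unaffected.
R = 2 if Q >= 1 else -3  [with Q=1]  = 2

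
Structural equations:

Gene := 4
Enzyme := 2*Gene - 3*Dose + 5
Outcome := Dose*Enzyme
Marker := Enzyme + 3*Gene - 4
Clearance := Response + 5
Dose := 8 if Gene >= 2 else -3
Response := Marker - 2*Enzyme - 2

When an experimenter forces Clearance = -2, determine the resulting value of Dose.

8

do(Clearance=-2) replaces the equation Clearance := Response + 5 with the constant Clearance = -2.
Dose is not downstream of the intervention, so its value is determined by the original equations.
Dose = 8 if Gene >= 2 else -3  [with Gene=4]  = 8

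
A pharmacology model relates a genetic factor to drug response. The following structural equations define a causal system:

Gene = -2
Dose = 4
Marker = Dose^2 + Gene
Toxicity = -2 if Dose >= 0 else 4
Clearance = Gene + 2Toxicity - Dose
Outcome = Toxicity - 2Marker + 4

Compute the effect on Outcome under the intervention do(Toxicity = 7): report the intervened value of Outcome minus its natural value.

Under do(Toxicity=7), the mechanism Toxicity = -2 if Dose >= 0 else 4 is discarded; Toxicity is fixed at 7.
Marker = Dose^2 + Gene  [with Dose=4, Gene=-2]  = 14
Outcome = Toxicity - 2Marker + 4  [with Toxicity=7, Marker=14]  = -17
Without intervention: Marker = Dose^2 + Gene  [with Dose=4, Gene=-2]  = 14; Toxicity = -2 if Dose >= 0 else 4  [with Dose=4]  = -2; Outcome = Toxicity - 2Marker + 4  [with Toxicity=-2, Marker=14]  = -26.
Change = -17 − (-26) = 9.

9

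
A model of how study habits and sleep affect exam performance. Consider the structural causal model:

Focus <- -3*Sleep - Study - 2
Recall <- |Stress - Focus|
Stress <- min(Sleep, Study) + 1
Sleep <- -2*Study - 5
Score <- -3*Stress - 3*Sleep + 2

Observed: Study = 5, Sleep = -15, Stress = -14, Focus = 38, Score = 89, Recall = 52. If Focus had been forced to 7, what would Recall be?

21

Under do(Focus=7), the mechanism Focus <- -3*Sleep - Study - 2 is discarded; Focus is fixed at 7.
Sleep = -2*Study - 5  [with Study=5]  = -15
Stress = min(Sleep, Study) + 1  [with Sleep=-15, Study=5]  = -14
Recall = |Stress - Focus|  [with Stress=-14, Focus=7]  = 21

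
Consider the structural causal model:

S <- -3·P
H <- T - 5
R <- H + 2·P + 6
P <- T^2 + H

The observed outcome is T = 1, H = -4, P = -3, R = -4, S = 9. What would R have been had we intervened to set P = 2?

6

The intervention breaks the incoming arrows to P: P <- T^2 + H no longer applies, and P = 2.
H = T - 5  [with T=1]  = -4
R = H + 2·P + 6  [with H=-4, P=2]  = 6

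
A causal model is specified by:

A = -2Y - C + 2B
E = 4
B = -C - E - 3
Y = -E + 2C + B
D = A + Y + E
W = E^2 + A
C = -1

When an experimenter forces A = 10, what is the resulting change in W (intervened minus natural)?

The intervention breaks the incoming arrows to A: A = -2Y - C + 2B no longer applies, and A = 10.
W = E^2 + A  [with E=4, A=10]  = 26
Without intervention: B = -C - E - 3  [with C=-1, E=4]  = -6; Y = -E + 2C + B  [with E=4, C=-1, B=-6]  = -12; A = -2Y - C + 2B  [with Y=-12, C=-1, B=-6]  = 13; W = E^2 + A  [with E=4, A=13]  = 29.
Change = 26 − 29 = -3.

-3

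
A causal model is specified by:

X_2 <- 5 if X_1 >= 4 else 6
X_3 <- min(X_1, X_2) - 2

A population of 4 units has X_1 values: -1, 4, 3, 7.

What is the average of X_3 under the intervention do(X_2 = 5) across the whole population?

0.75

The intervention sets X_2=5 in all 4 units regardless of X_1. Recomputing X_3 per unit gives -3, 2, 1, 3; average 0.75.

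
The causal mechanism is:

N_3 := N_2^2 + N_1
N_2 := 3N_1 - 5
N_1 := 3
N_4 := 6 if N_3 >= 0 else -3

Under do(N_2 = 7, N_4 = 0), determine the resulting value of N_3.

52

The joint intervention fixes N_2 = 7, N_4 = 0, removing each variable's own equation.
N_3 = N_2^2 + N_1  [with N_2=7, N_1=3]  = 52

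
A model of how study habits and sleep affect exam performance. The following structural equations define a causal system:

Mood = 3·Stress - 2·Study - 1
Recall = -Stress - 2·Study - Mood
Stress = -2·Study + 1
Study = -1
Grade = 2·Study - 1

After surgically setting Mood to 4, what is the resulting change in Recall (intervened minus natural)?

6

The intervention breaks the incoming arrows to Mood: Mood = 3·Stress - 2·Study - 1 no longer applies, and Mood = 4.
Stress = -2·Study + 1  [with Study=-1]  = 3
Recall = -Stress - 2·Study - Mood  [with Stress=3, Study=-1, Mood=4]  = -5
Without intervention: Stress = -2·Study + 1  [with Study=-1]  = 3; Mood = 3·Stress - 2·Study - 1  [with Stress=3, Study=-1]  = 10; Recall = -Stress - 2·Study - Mood  [with Stress=3, Study=-1, Mood=10]  = -11.
Change = -5 − (-11) = 6.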